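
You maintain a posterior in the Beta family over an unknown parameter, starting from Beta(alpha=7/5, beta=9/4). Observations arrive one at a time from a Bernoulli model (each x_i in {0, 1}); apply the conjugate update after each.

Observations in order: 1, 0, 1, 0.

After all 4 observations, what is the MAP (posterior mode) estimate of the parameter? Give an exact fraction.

48/113

obs 1: x=1 → posterior Beta(12/5, 9/4)
obs 2: x=0 → posterior Beta(12/5, 13/4)
obs 3: x=1 → posterior Beta(17/5, 13/4)
obs 4: x=0 → posterior Beta(17/5, 17/4)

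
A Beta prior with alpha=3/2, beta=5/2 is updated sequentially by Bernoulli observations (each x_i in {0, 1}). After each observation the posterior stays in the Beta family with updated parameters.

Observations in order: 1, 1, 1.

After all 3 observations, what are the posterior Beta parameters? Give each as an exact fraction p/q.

obs 1: x=1 → posterior Beta(5/2, 5/2)
obs 2: x=1 → posterior Beta(7/2, 5/2)
obs 3: x=1 → posterior Beta(9/2, 5/2)

alpha=9/2, beta=5/2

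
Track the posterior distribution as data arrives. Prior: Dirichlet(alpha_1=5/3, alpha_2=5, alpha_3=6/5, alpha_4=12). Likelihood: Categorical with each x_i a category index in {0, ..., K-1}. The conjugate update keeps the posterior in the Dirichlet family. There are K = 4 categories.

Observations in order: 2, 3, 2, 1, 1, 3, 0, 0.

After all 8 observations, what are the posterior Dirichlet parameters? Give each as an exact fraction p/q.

obs 1: x=2 → posterior Dirichlet(5/3, 5, 11/5, 12)
obs 2: x=3 → posterior Dirichlet(5/3, 5, 11/5, 13)
obs 3: x=2 → posterior Dirichlet(5/3, 5, 16/5, 13)
obs 4: x=1 → posterior Dirichlet(5/3, 6, 16/5, 13)
obs 5: x=1 → posterior Dirichlet(5/3, 7, 16/5, 13)
obs 6: x=3 → posterior Dirichlet(5/3, 7, 16/5, 14)
obs 7: x=0 → posterior Dirichlet(8/3, 7, 16/5, 14)
obs 8: x=0 → posterior Dirichlet(11/3, 7, 16/5, 14)

alpha_1=11/3, alpha_2=7, alpha_3=16/5, alpha_4=14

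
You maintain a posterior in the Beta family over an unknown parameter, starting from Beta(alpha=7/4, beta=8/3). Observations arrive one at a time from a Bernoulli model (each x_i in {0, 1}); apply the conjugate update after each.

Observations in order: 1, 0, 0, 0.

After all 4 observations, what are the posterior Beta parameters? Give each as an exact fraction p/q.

obs 1: x=1 → posterior Beta(11/4, 8/3)
obs 2: x=0 → posterior Beta(11/4, 11/3)
obs 3: x=0 → posterior Beta(11/4, 14/3)
obs 4: x=0 → posterior Beta(11/4, 17/3)

alpha=11/4, beta=17/3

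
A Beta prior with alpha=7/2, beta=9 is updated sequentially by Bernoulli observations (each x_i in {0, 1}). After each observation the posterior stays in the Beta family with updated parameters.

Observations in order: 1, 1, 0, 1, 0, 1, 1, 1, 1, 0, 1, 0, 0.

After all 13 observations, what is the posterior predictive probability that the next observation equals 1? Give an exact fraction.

obs 1: x=1 → posterior Beta(9/2, 9)
obs 2: x=1 → posterior Beta(11/2, 9)
obs 3: x=0 → posterior Beta(11/2, 10)
obs 4: x=1 → posterior Beta(13/2, 10)
obs 5: x=0 → posterior Beta(13/2, 11)
obs 6: x=1 → posterior Beta(15/2, 11)
obs 7: x=1 → posterior Beta(17/2, 11)
obs 8: x=1 → posterior Beta(19/2, 11)
obs 9: x=1 → posterior Beta(21/2, 11)
obs 10: x=0 → posterior Beta(21/2, 12)
obs 11: x=1 → posterior Beta(23/2, 12)
obs 12: x=0 → posterior Beta(23/2, 13)
obs 13: x=0 → posterior Beta(23/2, 14)

23/51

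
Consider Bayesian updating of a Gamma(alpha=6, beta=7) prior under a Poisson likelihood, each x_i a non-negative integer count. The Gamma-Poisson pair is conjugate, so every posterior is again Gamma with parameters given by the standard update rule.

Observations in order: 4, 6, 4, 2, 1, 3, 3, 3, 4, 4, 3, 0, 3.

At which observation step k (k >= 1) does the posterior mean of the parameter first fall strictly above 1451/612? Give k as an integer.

obs 1: x=4 → posterior Gamma(10, 8)
obs 2: x=6 → posterior Gamma(16, 9)
obs 3: x=4 → posterior Gamma(20, 10)
obs 4: x=2 → posterior Gamma(22, 11)
obs 5: x=1 → posterior Gamma(23, 12)
obs 6: x=3 → posterior Gamma(26, 13)
obs 7: x=3 → posterior Gamma(29, 14)
obs 8: x=3 → posterior Gamma(32, 15)
obs 9: x=4 → posterior Gamma(36, 16)
obs 10: x=4 → posterior Gamma(40, 17)
obs 11: x=3 → posterior Gamma(43, 18)
obs 12: x=0 → posterior Gamma(43, 19)
obs 13: x=3 → posterior Gamma(46, 20)

k = 11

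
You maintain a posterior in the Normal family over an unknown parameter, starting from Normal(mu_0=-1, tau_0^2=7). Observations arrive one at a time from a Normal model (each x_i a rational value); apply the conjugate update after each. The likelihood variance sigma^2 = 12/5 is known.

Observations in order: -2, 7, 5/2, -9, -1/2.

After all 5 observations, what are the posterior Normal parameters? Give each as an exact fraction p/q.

mu_0=-82/187, tau_0^2=84/187

obs 1: x=-2 → posterior Normal(-82/47, 84/47)
obs 2: x=7 → posterior Normal(163/82, 42/41)
obs 3: x=5/2 → posterior Normal(167/78, 28/39)
obs 4: x=-9 → posterior Normal(-129/304, 21/38)
obs 5: x=-1/2 → posterior Normal(-82/187, 84/187)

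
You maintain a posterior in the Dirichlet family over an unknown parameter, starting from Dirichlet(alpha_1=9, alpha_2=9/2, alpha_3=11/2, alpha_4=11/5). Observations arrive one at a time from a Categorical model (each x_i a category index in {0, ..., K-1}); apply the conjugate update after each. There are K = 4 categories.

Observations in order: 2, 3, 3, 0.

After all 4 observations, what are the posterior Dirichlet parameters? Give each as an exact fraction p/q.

alpha_1=10, alpha_2=9/2, alpha_3=13/2, alpha_4=21/5

obs 1: x=2 → posterior Dirichlet(9, 9/2, 13/2, 11/5)
obs 2: x=3 → posterior Dirichlet(9, 9/2, 13/2, 16/5)
obs 3: x=3 → posterior Dirichlet(9, 9/2, 13/2, 21/5)
obs 4: x=0 → posterior Dirichlet(10, 9/2, 13/2, 21/5)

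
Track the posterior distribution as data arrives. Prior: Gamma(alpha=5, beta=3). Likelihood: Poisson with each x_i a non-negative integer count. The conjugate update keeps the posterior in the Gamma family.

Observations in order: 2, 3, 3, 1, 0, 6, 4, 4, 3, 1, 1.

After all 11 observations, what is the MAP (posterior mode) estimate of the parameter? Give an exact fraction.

16/7

obs 1: x=2 → posterior Gamma(7, 4)
obs 2: x=3 → posterior Gamma(10, 5)
obs 3: x=3 → posterior Gamma(13, 6)
obs 4: x=1 → posterior Gamma(14, 7)
obs 5: x=0 → posterior Gamma(14, 8)
obs 6: x=6 → posterior Gamma(20, 9)
obs 7: x=4 → posterior Gamma(24, 10)
obs 8: x=4 → posterior Gamma(28, 11)
obs 9: x=3 → posterior Gamma(31, 12)
obs 10: x=1 → posterior Gamma(32, 13)
obs 11: x=1 → posterior Gamma(33, 14)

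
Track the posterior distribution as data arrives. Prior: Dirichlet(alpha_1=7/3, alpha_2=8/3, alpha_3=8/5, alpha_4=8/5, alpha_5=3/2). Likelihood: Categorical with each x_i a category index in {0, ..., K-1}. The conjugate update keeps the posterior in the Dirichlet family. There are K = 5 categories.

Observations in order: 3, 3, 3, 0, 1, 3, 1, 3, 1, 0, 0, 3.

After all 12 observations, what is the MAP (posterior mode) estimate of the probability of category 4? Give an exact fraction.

5/167

obs 1: x=3 → posterior Dirichlet(7/3, 8/3, 8/5, 13/5, 3/2)
obs 2: x=3 → posterior Dirichlet(7/3, 8/3, 8/5, 18/5, 3/2)
obs 3: x=3 → posterior Dirichlet(7/3, 8/3, 8/5, 23/5, 3/2)
obs 4: x=0 → posterior Dirichlet(10/3, 8/3, 8/5, 23/5, 3/2)
obs 5: x=1 → posterior Dirichlet(10/3, 11/3, 8/5, 23/5, 3/2)
obs 6: x=3 → posterior Dirichlet(10/3, 11/3, 8/5, 28/5, 3/2)
obs 7: x=1 → posterior Dirichlet(10/3, 14/3, 8/5, 28/5, 3/2)
obs 8: x=3 → posterior Dirichlet(10/3, 14/3, 8/5, 33/5, 3/2)
obs 9: x=1 → posterior Dirichlet(10/3, 17/3, 8/5, 33/5, 3/2)
obs 10: x=0 → posterior Dirichlet(13/3, 17/3, 8/5, 33/5, 3/2)
obs 11: x=0 → posterior Dirichlet(16/3, 17/3, 8/5, 33/5, 3/2)
obs 12: x=3 → posterior Dirichlet(16/3, 17/3, 8/5, 38/5, 3/2)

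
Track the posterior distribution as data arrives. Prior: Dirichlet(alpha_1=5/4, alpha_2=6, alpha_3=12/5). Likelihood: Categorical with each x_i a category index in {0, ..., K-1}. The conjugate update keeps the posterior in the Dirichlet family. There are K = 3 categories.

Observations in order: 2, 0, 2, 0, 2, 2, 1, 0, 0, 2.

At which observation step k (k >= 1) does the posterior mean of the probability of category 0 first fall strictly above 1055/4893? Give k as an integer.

k = 4

obs 1: x=2 → posterior Dirichlet(5/4, 6, 17/5)
obs 2: x=0 → posterior Dirichlet(9/4, 6, 17/5)
obs 3: x=2 → posterior Dirichlet(9/4, 6, 22/5)
obs 4: x=0 → posterior Dirichlet(13/4, 6, 22/5)
obs 5: x=2 → posterior Dirichlet(13/4, 6, 27/5)
obs 6: x=2 → posterior Dirichlet(13/4, 6, 32/5)
obs 7: x=1 → posterior Dirichlet(13/4, 7, 32/5)
obs 8: x=0 → posterior Dirichlet(17/4, 7, 32/5)
obs 9: x=0 → posterior Dirichlet(21/4, 7, 32/5)
obs 10: x=2 → posterior Dirichlet(21/4, 7, 37/5)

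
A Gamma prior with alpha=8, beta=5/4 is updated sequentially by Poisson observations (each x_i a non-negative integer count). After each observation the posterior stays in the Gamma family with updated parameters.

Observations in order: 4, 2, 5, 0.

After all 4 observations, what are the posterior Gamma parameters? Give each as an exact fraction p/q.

alpha=19, beta=21/4

obs 1: x=4 → posterior Gamma(12, 9/4)
obs 2: x=2 → posterior Gamma(14, 13/4)
obs 3: x=5 → posterior Gamma(19, 17/4)
obs 4: x=0 → posterior Gamma(19, 21/4)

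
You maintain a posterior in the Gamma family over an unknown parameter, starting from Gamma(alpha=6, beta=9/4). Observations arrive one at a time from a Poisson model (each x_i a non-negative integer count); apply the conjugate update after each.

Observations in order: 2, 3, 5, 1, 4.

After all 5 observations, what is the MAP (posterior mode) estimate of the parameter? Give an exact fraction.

80/29

obs 1: x=2 → posterior Gamma(8, 13/4)
obs 2: x=3 → posterior Gamma(11, 17/4)
obs 3: x=5 → posterior Gamma(16, 21/4)
obs 4: x=1 → posterior Gamma(17, 25/4)
obs 5: x=4 → posterior Gamma(21, 29/4)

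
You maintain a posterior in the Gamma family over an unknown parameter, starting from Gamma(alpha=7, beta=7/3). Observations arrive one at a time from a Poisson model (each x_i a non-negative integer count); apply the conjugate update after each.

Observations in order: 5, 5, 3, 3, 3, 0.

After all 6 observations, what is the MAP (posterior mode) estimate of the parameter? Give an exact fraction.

3

obs 1: x=5 → posterior Gamma(12, 10/3)
obs 2: x=5 → posterior Gamma(17, 13/3)
obs 3: x=3 → posterior Gamma(20, 16/3)
obs 4: x=3 → posterior Gamma(23, 19/3)
obs 5: x=3 → posterior Gamma(26, 22/3)
obs 6: x=0 → posterior Gamma(26, 25/3)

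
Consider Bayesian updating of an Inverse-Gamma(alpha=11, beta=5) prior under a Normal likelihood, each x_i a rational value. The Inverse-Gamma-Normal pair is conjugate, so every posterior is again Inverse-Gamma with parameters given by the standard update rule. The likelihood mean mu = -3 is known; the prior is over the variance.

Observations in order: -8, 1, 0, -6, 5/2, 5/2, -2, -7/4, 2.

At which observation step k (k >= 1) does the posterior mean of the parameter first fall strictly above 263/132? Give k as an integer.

obs 1: x=-8 → posterior Inverse-Gamma(23/2, 35/2)
obs 2: x=1 → posterior Inverse-Gamma(12, 51/2)
obs 3: x=0 → posterior Inverse-Gamma(25/2, 30)
obs 4: x=-6 → posterior Inverse-Gamma(13, 69/2)
obs 5: x=5/2 → posterior Inverse-Gamma(27/2, 397/8)
obs 6: x=5/2 → posterior Inverse-Gamma(14, 259/4)
obs 7: x=-2 → posterior Inverse-Gamma(29/2, 261/4)
obs 8: x=-7/4 → posterior Inverse-Gamma(15, 2113/32)
obs 9: x=2 → posterior Inverse-Gamma(31/2, 2513/32)

k = 2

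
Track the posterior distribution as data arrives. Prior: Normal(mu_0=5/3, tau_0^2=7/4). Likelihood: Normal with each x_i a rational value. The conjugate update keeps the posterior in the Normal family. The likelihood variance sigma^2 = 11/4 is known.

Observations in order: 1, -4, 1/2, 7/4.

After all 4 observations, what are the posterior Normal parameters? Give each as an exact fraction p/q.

obs 1: x=1 → posterior Normal(38/27, 77/72)
obs 2: x=-4 → posterior Normal(-8/75, 77/100)
obs 3: x=1/2 → posterior Normal(5/192, 77/128)
obs 4: x=7/4 → posterior Normal(157/468, 77/156)

mu_0=157/468, tau_0^2=77/156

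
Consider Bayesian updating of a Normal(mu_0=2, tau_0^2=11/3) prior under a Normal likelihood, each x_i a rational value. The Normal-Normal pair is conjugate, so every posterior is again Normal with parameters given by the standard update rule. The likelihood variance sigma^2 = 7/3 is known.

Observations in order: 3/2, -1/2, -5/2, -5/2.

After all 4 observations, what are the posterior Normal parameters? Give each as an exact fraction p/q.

obs 1: x=3/2 → posterior Normal(61/36, 77/54)
obs 2: x=-1/2 → posterior Normal(25/29, 77/87)
obs 3: x=-5/2 → posterior Normal(-1/16, 77/120)
obs 4: x=-5/2 → posterior Normal(-10/17, 77/153)

mu_0=-10/17, tau_0^2=77/153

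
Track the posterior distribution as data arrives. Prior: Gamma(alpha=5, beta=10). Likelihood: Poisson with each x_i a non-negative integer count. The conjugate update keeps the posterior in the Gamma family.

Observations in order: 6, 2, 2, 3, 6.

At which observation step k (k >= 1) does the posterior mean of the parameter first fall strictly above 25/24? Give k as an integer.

k = 2

obs 1: x=6 → posterior Gamma(11, 11)
obs 2: x=2 → posterior Gamma(13, 12)
obs 3: x=2 → posterior Gamma(15, 13)
obs 4: x=3 → posterior Gamma(18, 14)
obs 5: x=6 → posterior Gamma(24, 15)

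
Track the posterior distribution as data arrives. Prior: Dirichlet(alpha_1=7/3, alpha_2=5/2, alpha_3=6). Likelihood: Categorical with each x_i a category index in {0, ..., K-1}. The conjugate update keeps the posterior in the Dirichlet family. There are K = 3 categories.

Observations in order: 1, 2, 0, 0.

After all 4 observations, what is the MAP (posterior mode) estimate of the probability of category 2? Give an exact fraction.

obs 1: x=1 → posterior Dirichlet(7/3, 7/2, 6)
obs 2: x=2 → posterior Dirichlet(7/3, 7/2, 7)
obs 3: x=0 → posterior Dirichlet(10/3, 7/2, 7)
obs 4: x=0 → posterior Dirichlet(13/3, 7/2, 7)

36/71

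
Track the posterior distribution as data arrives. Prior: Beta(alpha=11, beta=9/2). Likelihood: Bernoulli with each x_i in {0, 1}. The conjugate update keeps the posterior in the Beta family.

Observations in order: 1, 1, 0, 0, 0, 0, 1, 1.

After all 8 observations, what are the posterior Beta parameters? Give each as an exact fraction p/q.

alpha=15, beta=17/2

obs 1: x=1 → posterior Beta(12, 9/2)
obs 2: x=1 → posterior Beta(13, 9/2)
obs 3: x=0 → posterior Beta(13, 11/2)
obs 4: x=0 → posterior Beta(13, 13/2)
obs 5: x=0 → posterior Beta(13, 15/2)
obs 6: x=0 → posterior Beta(13, 17/2)
obs 7: x=1 → posterior Beta(14, 17/2)
obs 8: x=1 → posterior Beta(15, 17/2)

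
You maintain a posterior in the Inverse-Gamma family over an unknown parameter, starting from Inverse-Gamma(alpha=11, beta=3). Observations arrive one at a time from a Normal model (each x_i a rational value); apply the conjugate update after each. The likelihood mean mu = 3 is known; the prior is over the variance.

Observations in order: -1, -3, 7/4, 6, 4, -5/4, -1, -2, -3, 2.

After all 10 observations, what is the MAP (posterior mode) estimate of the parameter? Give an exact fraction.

1325/272

obs 1: x=-1 → posterior Inverse-Gamma(23/2, 11)
obs 2: x=-3 → posterior Inverse-Gamma(12, 29)
obs 3: x=7/4 → posterior Inverse-Gamma(25/2, 953/32)
obs 4: x=6 → posterior Inverse-Gamma(13, 1097/32)
obs 5: x=4 → posterior Inverse-Gamma(27/2, 1113/32)
obs 6: x=-5/4 → posterior Inverse-Gamma(14, 701/16)
obs 7: x=-1 → posterior Inverse-Gamma(29/2, 829/16)
obs 8: x=-2 → posterior Inverse-Gamma(15, 1029/16)
obs 9: x=-3 → posterior Inverse-Gamma(31/2, 1317/16)
obs 10: x=2 → posterior Inverse-Gamma(16, 1325/16)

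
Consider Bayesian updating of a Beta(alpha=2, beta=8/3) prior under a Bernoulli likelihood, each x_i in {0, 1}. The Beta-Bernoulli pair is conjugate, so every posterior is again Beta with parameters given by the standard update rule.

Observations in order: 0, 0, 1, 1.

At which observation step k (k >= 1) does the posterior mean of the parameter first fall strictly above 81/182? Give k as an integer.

k = 4

obs 1: x=0 → posterior Beta(2, 11/3)
obs 2: x=0 → posterior Beta(2, 14/3)
obs 3: x=1 → posterior Beta(3, 14/3)
obs 4: x=1 → posterior Beta(4, 14/3)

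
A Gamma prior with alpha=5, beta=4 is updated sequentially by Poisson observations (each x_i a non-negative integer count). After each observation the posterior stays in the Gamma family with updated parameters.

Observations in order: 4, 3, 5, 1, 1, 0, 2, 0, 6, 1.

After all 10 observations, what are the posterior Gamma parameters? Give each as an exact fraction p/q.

obs 1: x=4 → posterior Gamma(9, 5)
obs 2: x=3 → posterior Gamma(12, 6)
obs 3: x=5 → posterior Gamma(17, 7)
obs 4: x=1 → posterior Gamma(18, 8)
obs 5: x=1 → posterior Gamma(19, 9)
obs 6: x=0 → posterior Gamma(19, 10)
obs 7: x=2 → posterior Gamma(21, 11)
obs 8: x=0 → posterior Gamma(21, 12)
obs 9: x=6 → posterior Gamma(27, 13)
obs 10: x=1 → posterior Gamma(28, 14)

alpha=28, beta=14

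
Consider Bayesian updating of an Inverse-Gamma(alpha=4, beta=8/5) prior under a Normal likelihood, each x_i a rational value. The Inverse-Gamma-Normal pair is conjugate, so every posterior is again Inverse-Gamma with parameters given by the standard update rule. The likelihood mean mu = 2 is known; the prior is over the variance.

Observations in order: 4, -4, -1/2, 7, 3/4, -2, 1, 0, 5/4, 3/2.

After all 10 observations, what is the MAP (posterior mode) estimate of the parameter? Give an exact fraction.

obs 1: x=4 → posterior Inverse-Gamma(9/2, 18/5)
obs 2: x=-4 → posterior Inverse-Gamma(5, 108/5)
obs 3: x=-1/2 → posterior Inverse-Gamma(11/2, 989/40)
obs 4: x=7 → posterior Inverse-Gamma(6, 1489/40)
obs 5: x=3/4 → posterior Inverse-Gamma(13/2, 6081/160)
obs 6: x=-2 → posterior Inverse-Gamma(7, 7361/160)
obs 7: x=1 → posterior Inverse-Gamma(15/2, 7441/160)
obs 8: x=0 → posterior Inverse-Gamma(8, 7761/160)
obs 9: x=5/4 → posterior Inverse-Gamma(17/2, 3903/80)
obs 10: x=3/2 → posterior Inverse-Gamma(9, 3913/80)

3913/800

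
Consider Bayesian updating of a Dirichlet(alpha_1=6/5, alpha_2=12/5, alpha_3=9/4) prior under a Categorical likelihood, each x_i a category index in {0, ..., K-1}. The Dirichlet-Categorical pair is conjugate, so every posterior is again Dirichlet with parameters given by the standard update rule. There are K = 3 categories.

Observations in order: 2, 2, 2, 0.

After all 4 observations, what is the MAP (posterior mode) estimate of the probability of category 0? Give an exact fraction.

24/137

obs 1: x=2 → posterior Dirichlet(6/5, 12/5, 13/4)
obs 2: x=2 → posterior Dirichlet(6/5, 12/5, 17/4)
obs 3: x=2 → posterior Dirichlet(6/5, 12/5, 21/4)
obs 4: x=0 → posterior Dirichlet(11/5, 12/5, 21/4)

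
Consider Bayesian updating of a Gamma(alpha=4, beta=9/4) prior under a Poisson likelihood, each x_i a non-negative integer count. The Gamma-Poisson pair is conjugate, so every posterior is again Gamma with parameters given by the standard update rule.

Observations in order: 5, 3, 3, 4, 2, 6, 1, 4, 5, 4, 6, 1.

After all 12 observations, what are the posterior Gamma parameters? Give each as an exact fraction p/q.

obs 1: x=5 → posterior Gamma(9, 13/4)
obs 2: x=3 → posterior Gamma(12, 17/4)
obs 3: x=3 → posterior Gamma(15, 21/4)
obs 4: x=4 → posterior Gamma(19, 25/4)
obs 5: x=2 → posterior Gamma(21, 29/4)
obs 6: x=6 → posterior Gamma(27, 33/4)
obs 7: x=1 → posterior Gamma(28, 37/4)
obs 8: x=4 → posterior Gamma(32, 41/4)
obs 9: x=5 → posterior Gamma(37, 45/4)
obs 10: x=4 → posterior Gamma(41, 49/4)
obs 11: x=6 → posterior Gamma(47, 53/4)
obs 12: x=1 → posterior Gamma(48, 57/4)

alpha=48, beta=57/4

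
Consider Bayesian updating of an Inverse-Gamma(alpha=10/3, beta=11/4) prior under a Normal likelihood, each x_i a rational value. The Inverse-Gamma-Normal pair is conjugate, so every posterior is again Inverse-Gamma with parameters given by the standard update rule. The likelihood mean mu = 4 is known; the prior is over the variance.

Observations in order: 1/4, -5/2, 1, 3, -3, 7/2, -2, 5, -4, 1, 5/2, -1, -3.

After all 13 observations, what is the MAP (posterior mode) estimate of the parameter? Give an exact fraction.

14751/1040

obs 1: x=1/4 → posterior Inverse-Gamma(23/6, 313/32)
obs 2: x=-5/2 → posterior Inverse-Gamma(13/3, 989/32)
obs 3: x=1 → posterior Inverse-Gamma(29/6, 1133/32)
obs 4: x=3 → posterior Inverse-Gamma(16/3, 1149/32)
obs 5: x=-3 → posterior Inverse-Gamma(35/6, 1933/32)
obs 6: x=7/2 → posterior Inverse-Gamma(19/3, 1937/32)
obs 7: x=-2 → posterior Inverse-Gamma(41/6, 2513/32)
obs 8: x=5 → posterior Inverse-Gamma(22/3, 2529/32)
obs 9: x=-4 → posterior Inverse-Gamma(47/6, 3553/32)
obs 10: x=1 → posterior Inverse-Gamma(25/3, 3697/32)
obs 11: x=5/2 → posterior Inverse-Gamma(53/6, 3733/32)
obs 12: x=-1 → posterior Inverse-Gamma(28/3, 4133/32)
obs 13: x=-3 → posterior Inverse-Gamma(59/6, 4917/32)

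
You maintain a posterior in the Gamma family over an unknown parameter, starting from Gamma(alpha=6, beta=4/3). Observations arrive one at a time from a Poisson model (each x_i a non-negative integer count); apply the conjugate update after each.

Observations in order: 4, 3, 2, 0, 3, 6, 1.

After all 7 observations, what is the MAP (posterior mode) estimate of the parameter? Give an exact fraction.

obs 1: x=4 → posterior Gamma(10, 7/3)
obs 2: x=3 → posterior Gamma(13, 10/3)
obs 3: x=2 → posterior Gamma(15, 13/3)
obs 4: x=0 → posterior Gamma(15, 16/3)
obs 5: x=3 → posterior Gamma(18, 19/3)
obs 6: x=6 → posterior Gamma(24, 22/3)
obs 7: x=1 → posterior Gamma(25, 25/3)

72/25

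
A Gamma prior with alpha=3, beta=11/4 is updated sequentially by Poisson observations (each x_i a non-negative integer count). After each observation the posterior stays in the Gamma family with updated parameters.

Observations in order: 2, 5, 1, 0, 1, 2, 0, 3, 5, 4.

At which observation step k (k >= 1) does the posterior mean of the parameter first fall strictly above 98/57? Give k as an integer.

k = 2

obs 1: x=2 → posterior Gamma(5, 15/4)
obs 2: x=5 → posterior Gamma(10, 19/4)
obs 3: x=1 → posterior Gamma(11, 23/4)
obs 4: x=0 → posterior Gamma(11, 27/4)
obs 5: x=1 → posterior Gamma(12, 31/4)
obs 6: x=2 → posterior Gamma(14, 35/4)
obs 7: x=0 → posterior Gamma(14, 39/4)
obs 8: x=3 → posterior Gamma(17, 43/4)
obs 9: x=5 → posterior Gamma(22, 47/4)
obs 10: x=4 → posterior Gamma(26, 51/4)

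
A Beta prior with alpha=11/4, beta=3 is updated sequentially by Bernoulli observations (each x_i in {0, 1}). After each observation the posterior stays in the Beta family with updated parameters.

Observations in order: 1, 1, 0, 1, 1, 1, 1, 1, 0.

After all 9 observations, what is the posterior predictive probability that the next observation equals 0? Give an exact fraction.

obs 1: x=1 → posterior Beta(15/4, 3)
obs 2: x=1 → posterior Beta(19/4, 3)
obs 3: x=0 → posterior Beta(19/4, 4)
obs 4: x=1 → posterior Beta(23/4, 4)
obs 5: x=1 → posterior Beta(27/4, 4)
obs 6: x=1 → posterior Beta(31/4, 4)
obs 7: x=1 → posterior Beta(35/4, 4)
obs 8: x=1 → posterior Beta(39/4, 4)
obs 9: x=0 → posterior Beta(39/4, 5)

20/59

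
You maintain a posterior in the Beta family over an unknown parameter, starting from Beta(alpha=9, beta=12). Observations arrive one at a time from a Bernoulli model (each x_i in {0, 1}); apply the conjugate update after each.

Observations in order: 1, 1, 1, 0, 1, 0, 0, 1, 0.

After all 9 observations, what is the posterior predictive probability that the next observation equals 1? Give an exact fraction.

7/15

obs 1: x=1 → posterior Beta(10, 12)
obs 2: x=1 → posterior Beta(11, 12)
obs 3: x=1 → posterior Beta(12, 12)
obs 4: x=0 → posterior Beta(12, 13)
obs 5: x=1 → posterior Beta(13, 13)
obs 6: x=0 → posterior Beta(13, 14)
obs 7: x=0 → posterior Beta(13, 15)
obs 8: x=1 → posterior Beta(14, 15)
obs 9: x=0 → posterior Beta(14, 16)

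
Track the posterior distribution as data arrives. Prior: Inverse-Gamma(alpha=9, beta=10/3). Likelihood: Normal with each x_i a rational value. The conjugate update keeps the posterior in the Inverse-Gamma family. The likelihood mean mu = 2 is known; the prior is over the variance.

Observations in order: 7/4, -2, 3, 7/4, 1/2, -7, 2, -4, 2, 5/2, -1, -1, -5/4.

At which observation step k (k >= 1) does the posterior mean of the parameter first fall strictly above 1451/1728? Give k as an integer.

obs 1: x=7/4 → posterior Inverse-Gamma(19/2, 323/96)
obs 2: x=-2 → posterior Inverse-Gamma(10, 1091/96)
obs 3: x=3 → posterior Inverse-Gamma(21/2, 1139/96)
obs 4: x=7/4 → posterior Inverse-Gamma(11, 571/48)
obs 5: x=1/2 → posterior Inverse-Gamma(23/2, 625/48)
obs 6: x=-7 → posterior Inverse-Gamma(12, 2569/48)
obs 7: x=2 → posterior Inverse-Gamma(25/2, 2569/48)
obs 8: x=-4 → posterior Inverse-Gamma(13, 3433/48)
obs 9: x=2 → posterior Inverse-Gamma(27/2, 3433/48)
obs 10: x=5/2 → posterior Inverse-Gamma(14, 3439/48)
obs 11: x=-1 → posterior Inverse-Gamma(29/2, 3655/48)
obs 12: x=-1 → posterior Inverse-Gamma(15, 3871/48)
obs 13: x=-5/4 → posterior Inverse-Gamma(31/2, 8249/96)

k = 2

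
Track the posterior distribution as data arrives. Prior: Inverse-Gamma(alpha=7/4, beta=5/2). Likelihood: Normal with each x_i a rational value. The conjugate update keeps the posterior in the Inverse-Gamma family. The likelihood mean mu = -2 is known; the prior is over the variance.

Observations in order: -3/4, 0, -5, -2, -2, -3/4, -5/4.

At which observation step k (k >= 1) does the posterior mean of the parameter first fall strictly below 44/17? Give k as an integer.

k = 7

obs 1: x=-3/4 → posterior Inverse-Gamma(9/4, 105/32)
obs 2: x=0 → posterior Inverse-Gamma(11/4, 169/32)
obs 3: x=-5 → posterior Inverse-Gamma(13/4, 313/32)
obs 4: x=-2 → posterior Inverse-Gamma(15/4, 313/32)
obs 5: x=-2 → posterior Inverse-Gamma(17/4, 313/32)
obs 6: x=-3/4 → posterior Inverse-Gamma(19/4, 169/16)
obs 7: x=-5/4 → posterior Inverse-Gamma(21/4, 347/32)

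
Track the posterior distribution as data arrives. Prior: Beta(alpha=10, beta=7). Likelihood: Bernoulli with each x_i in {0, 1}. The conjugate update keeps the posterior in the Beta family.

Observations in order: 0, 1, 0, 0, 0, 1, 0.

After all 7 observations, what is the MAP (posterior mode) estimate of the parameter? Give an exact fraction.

1/2

obs 1: x=0 → posterior Beta(10, 8)
obs 2: x=1 → posterior Beta(11, 8)
obs 3: x=0 → posterior Beta(11, 9)
obs 4: x=0 → posterior Beta(11, 10)
obs 5: x=0 → posterior Beta(11, 11)
obs 6: x=1 → posterior Beta(12, 11)
obs 7: x=0 → posterior Beta(12, 12)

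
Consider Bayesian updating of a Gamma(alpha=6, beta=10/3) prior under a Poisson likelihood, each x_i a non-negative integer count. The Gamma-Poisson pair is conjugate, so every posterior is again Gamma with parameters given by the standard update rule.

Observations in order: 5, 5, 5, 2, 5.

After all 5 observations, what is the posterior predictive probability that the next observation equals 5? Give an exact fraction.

303169989113172277939156629145145416259765625/2546636831837483297441187857162509393804132352

obs 1: x=5 → posterior Gamma(11, 13/3)
obs 2: x=5 → posterior Gamma(16, 16/3)
obs 3: x=5 → posterior Gamma(21, 19/3)
obs 4: x=2 → posterior Gamma(23, 22/3)
obs 5: x=5 → posterior Gamma(28, 25/3)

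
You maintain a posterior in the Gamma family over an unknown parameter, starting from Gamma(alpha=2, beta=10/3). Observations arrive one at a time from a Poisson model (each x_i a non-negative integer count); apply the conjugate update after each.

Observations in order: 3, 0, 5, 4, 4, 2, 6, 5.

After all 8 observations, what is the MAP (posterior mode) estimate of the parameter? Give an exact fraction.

45/17

obs 1: x=3 → posterior Gamma(5, 13/3)
obs 2: x=0 → posterior Gamma(5, 16/3)
obs 3: x=5 → posterior Gamma(10, 19/3)
obs 4: x=4 → posterior Gamma(14, 22/3)
obs 5: x=4 → posterior Gamma(18, 25/3)
obs 6: x=2 → posterior Gamma(20, 28/3)
obs 7: x=6 → posterior Gamma(26, 31/3)
obs 8: x=5 → posterior Gamma(31, 34/3)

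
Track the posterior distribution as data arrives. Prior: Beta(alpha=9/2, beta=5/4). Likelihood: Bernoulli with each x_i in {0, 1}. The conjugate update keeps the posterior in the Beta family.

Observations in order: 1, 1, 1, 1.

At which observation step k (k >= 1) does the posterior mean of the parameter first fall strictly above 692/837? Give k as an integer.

k = 2

obs 1: x=1 → posterior Beta(11/2, 5/4)
obs 2: x=1 → posterior Beta(13/2, 5/4)
obs 3: x=1 → posterior Beta(15/2, 5/4)
obs 4: x=1 → posterior Beta(17/2, 5/4)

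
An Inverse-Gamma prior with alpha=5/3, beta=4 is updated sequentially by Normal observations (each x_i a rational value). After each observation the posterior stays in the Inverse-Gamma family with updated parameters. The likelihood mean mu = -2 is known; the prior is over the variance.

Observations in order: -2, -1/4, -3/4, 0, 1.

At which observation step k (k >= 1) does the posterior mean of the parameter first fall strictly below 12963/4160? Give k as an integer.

k = 3

obs 1: x=-2 → posterior Inverse-Gamma(13/6, 4)
obs 2: x=-1/4 → posterior Inverse-Gamma(8/3, 177/32)
obs 3: x=-3/4 → posterior Inverse-Gamma(19/6, 101/16)
obs 4: x=0 → posterior Inverse-Gamma(11/3, 133/16)
obs 5: x=1 → posterior Inverse-Gamma(25/6, 205/16)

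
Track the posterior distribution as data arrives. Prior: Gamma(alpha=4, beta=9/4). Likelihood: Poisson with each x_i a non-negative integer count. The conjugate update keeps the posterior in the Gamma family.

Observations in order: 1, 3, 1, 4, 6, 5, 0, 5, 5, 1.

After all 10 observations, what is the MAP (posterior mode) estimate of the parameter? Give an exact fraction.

obs 1: x=1 → posterior Gamma(5, 13/4)
obs 2: x=3 → posterior Gamma(8, 17/4)
obs 3: x=1 → posterior Gamma(9, 21/4)
obs 4: x=4 → posterior Gamma(13, 25/4)
obs 5: x=6 → posterior Gamma(19, 29/4)
obs 6: x=5 → posterior Gamma(24, 33/4)
obs 7: x=0 → posterior Gamma(24, 37/4)
obs 8: x=5 → posterior Gamma(29, 41/4)
obs 9: x=5 → posterior Gamma(34, 45/4)
obs 10: x=1 → posterior Gamma(35, 49/4)

136/49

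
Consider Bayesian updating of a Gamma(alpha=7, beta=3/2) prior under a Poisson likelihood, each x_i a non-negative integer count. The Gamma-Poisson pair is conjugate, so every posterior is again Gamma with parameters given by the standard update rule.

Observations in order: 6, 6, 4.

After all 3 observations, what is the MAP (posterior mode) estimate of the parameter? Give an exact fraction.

44/9

obs 1: x=6 → posterior Gamma(13, 5/2)
obs 2: x=6 → posterior Gamma(19, 7/2)
obs 3: x=4 → posterior Gamma(23, 9/2)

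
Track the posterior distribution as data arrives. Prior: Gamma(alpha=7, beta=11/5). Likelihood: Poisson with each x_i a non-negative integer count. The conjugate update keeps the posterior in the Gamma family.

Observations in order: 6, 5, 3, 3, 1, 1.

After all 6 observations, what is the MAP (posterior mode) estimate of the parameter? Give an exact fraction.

obs 1: x=6 → posterior Gamma(13, 16/5)
obs 2: x=5 → posterior Gamma(18, 21/5)
obs 3: x=3 → posterior Gamma(21, 26/5)
obs 4: x=3 → posterior Gamma(24, 31/5)
obs 5: x=1 → posterior Gamma(25, 36/5)
obs 6: x=1 → posterior Gamma(26, 41/5)

125/41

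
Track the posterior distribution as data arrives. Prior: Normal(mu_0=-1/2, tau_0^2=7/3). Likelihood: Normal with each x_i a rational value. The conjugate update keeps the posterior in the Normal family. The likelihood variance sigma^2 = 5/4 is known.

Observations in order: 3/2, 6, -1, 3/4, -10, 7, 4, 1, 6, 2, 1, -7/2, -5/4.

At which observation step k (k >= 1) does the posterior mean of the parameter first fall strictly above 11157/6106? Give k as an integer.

obs 1: x=3/2 → posterior Normal(69/86, 35/43)
obs 2: x=6 → posterior Normal(405/142, 35/71)
obs 3: x=-1 → posterior Normal(349/198, 35/99)
obs 4: x=3/4 → posterior Normal(391/254, 35/127)
obs 5: x=-10 → posterior Normal(-169/310, 7/31)
obs 6: x=7 → posterior Normal(223/366, 35/183)
obs 7: x=4 → posterior Normal(447/422, 35/211)
obs 8: x=1 → posterior Normal(503/478, 35/239)
obs 9: x=6 → posterior Normal(839/534, 35/267)
obs 10: x=2 → posterior Normal(951/590, 7/59)
obs 11: x=1 → posterior Normal(53/34, 35/323)
obs 12: x=-7/2 → posterior Normal(811/702, 35/351)
obs 13: x=-5/4 → posterior Normal(741/758, 35/379)

k = 2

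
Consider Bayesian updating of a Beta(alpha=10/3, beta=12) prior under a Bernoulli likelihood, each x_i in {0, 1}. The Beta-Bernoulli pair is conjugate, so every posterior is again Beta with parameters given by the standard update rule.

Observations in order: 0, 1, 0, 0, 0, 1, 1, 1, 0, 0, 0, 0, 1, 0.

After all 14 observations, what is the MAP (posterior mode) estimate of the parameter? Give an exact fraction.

11/41

obs 1: x=0 → posterior Beta(10/3, 13)
obs 2: x=1 → posterior Beta(13/3, 13)
obs 3: x=0 → posterior Beta(13/3, 14)
obs 4: x=0 → posterior Beta(13/3, 15)
obs 5: x=0 → posterior Beta(13/3, 16)
obs 6: x=1 → posterior Beta(16/3, 16)
obs 7: x=1 → posterior Beta(19/3, 16)
obs 8: x=1 → posterior Beta(22/3, 16)
obs 9: x=0 → posterior Beta(22/3, 17)
obs 10: x=0 → posterior Beta(22/3, 18)
obs 11: x=0 → posterior Beta(22/3, 19)
obs 12: x=0 → posterior Beta(22/3, 20)
obs 13: x=1 → posterior Beta(25/3, 20)
obs 14: x=0 → posterior Beta(25/3, 21)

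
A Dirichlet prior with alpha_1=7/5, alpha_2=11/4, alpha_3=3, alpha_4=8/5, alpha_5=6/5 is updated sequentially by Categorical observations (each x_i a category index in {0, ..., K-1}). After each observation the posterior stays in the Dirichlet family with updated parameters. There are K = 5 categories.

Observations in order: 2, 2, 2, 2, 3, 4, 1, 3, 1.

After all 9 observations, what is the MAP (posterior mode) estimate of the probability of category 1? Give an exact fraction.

obs 1: x=2 → posterior Dirichlet(7/5, 11/4, 4, 8/5, 6/5)
obs 2: x=2 → posterior Dirichlet(7/5, 11/4, 5, 8/5, 6/5)
obs 3: x=2 → posterior Dirichlet(7/5, 11/4, 6, 8/5, 6/5)
obs 4: x=2 → posterior Dirichlet(7/5, 11/4, 7, 8/5, 6/5)
obs 5: x=3 → posterior Dirichlet(7/5, 11/4, 7, 13/5, 6/5)
obs 6: x=4 → posterior Dirichlet(7/5, 11/4, 7, 13/5, 11/5)
obs 7: x=1 → posterior Dirichlet(7/5, 15/4, 7, 13/5, 11/5)
obs 8: x=3 → posterior Dirichlet(7/5, 15/4, 7, 18/5, 11/5)
obs 9: x=1 → posterior Dirichlet(7/5, 19/4, 7, 18/5, 11/5)

25/93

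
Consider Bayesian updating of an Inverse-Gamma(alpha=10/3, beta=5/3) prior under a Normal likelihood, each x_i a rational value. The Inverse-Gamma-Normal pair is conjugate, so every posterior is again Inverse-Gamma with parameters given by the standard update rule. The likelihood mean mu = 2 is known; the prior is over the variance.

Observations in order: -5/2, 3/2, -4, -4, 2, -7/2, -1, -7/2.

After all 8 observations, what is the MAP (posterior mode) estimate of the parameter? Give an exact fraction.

248/25

obs 1: x=-5/2 → posterior Inverse-Gamma(23/6, 283/24)
obs 2: x=3/2 → posterior Inverse-Gamma(13/3, 143/12)
obs 3: x=-4 → posterior Inverse-Gamma(29/6, 359/12)
obs 4: x=-4 → posterior Inverse-Gamma(16/3, 575/12)
obs 5: x=2 → posterior Inverse-Gamma(35/6, 575/12)
obs 6: x=-7/2 → posterior Inverse-Gamma(19/3, 1513/24)
obs 7: x=-1 → posterior Inverse-Gamma(41/6, 1621/24)
obs 8: x=-7/2 → posterior Inverse-Gamma(22/3, 248/3)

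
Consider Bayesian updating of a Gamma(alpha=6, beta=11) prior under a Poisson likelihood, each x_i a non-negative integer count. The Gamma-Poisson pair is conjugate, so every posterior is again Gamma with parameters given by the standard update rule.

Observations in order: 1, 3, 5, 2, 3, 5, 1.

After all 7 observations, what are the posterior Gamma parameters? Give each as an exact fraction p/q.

obs 1: x=1 → posterior Gamma(7, 12)
obs 2: x=3 → posterior Gamma(10, 13)
obs 3: x=5 → posterior Gamma(15, 14)
obs 4: x=2 → posterior Gamma(17, 15)
obs 5: x=3 → posterior Gamma(20, 16)
obs 6: x=5 → posterior Gamma(25, 17)
obs 7: x=1 → posterior Gamma(26, 18)

alpha=26, beta=18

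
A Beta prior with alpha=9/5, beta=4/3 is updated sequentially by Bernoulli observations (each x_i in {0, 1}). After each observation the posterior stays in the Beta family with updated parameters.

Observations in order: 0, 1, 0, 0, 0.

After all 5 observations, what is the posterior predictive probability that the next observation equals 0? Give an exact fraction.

40/61

obs 1: x=0 → posterior Beta(9/5, 7/3)
obs 2: x=1 → posterior Beta(14/5, 7/3)
obs 3: x=0 → posterior Beta(14/5, 10/3)
obs 4: x=0 → posterior Beta(14/5, 13/3)
obs 5: x=0 → posterior Beta(14/5, 16/3)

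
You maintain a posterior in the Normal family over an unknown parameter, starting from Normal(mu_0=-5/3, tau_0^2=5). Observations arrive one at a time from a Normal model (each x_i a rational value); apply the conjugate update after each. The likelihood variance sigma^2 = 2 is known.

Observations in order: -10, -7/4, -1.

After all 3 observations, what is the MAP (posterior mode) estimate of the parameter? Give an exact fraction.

-805/204

obs 1: x=-10 → posterior Normal(-160/21, 10/7)
obs 2: x=-7/4 → posterior Normal(-745/144, 5/6)
obs 3: x=-1 → posterior Normal(-805/204, 10/17)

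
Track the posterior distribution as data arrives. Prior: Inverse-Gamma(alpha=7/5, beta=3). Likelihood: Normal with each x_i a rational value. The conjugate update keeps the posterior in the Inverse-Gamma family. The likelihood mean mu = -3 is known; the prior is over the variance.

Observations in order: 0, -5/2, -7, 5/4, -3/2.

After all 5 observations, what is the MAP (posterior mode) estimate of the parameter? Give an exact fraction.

4125/784

obs 1: x=0 → posterior Inverse-Gamma(19/10, 15/2)
obs 2: x=-5/2 → posterior Inverse-Gamma(12/5, 61/8)
obs 3: x=-7 → posterior Inverse-Gamma(29/10, 125/8)
obs 4: x=5/4 → posterior Inverse-Gamma(17/5, 789/32)
obs 5: x=-3/2 → posterior Inverse-Gamma(39/10, 825/32)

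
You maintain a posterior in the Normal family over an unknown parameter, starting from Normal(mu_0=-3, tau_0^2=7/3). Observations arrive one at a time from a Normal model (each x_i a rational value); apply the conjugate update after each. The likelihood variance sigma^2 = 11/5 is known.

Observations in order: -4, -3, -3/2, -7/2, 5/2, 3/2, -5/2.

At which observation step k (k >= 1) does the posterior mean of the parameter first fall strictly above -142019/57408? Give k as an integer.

k = 5

obs 1: x=-4 → posterior Normal(-239/68, 77/68)
obs 2: x=-3 → posterior Normal(-344/103, 77/103)
obs 3: x=-3/2 → posterior Normal(-793/276, 77/138)
obs 4: x=-7/2 → posterior Normal(-3, 77/173)
obs 5: x=5/2 → posterior Normal(-863/416, 77/208)
obs 6: x=3/2 → posterior Normal(-379/243, 77/243)
obs 7: x=-5/2 → posterior Normal(-933/556, 77/278)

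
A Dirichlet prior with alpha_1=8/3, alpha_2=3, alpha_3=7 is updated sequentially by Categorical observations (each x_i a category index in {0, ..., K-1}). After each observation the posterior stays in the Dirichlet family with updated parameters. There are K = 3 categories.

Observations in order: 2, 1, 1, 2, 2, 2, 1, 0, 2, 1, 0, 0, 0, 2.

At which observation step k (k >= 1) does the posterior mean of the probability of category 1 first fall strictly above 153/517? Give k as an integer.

k = 3

obs 1: x=2 → posterior Dirichlet(8/3, 3, 8)
obs 2: x=1 → posterior Dirichlet(8/3, 4, 8)
obs 3: x=1 → posterior Dirichlet(8/3, 5, 8)
obs 4: x=2 → posterior Dirichlet(8/3, 5, 9)
obs 5: x=2 → posterior Dirichlet(8/3, 5, 10)
obs 6: x=2 → posterior Dirichlet(8/3, 5, 11)
obs 7: x=1 → posterior Dirichlet(8/3, 6, 11)
obs 8: x=0 → posterior Dirichlet(11/3, 6, 11)
obs 9: x=2 → posterior Dirichlet(11/3, 6, 12)
obs 10: x=1 → posterior Dirichlet(11/3, 7, 12)
obs 11: x=0 → posterior Dirichlet(14/3, 7, 12)
obs 12: x=0 → posterior Dirichlet(17/3, 7, 12)
obs 13: x=0 → posterior Dirichlet(20/3, 7, 12)
obs 14: x=2 → posterior Dirichlet(20/3, 7, 13)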